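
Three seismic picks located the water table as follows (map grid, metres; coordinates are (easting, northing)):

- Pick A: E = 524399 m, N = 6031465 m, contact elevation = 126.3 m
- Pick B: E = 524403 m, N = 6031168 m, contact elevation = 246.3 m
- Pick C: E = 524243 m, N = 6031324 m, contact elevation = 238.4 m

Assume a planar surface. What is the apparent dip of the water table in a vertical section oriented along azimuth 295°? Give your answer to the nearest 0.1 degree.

Let the plane be z = a·E + b·N + c.
Pick B−Pick A: 4a − 297b = 120;  Pick C−Pick A: −156a − 141b = 112.1.
Solving gives a = −0.34915, b = −0.40874.
Unit vector along 295° is (sin 295°, cos 295°) = (-0.9063, 0.4226).
Slope in that direction = a·(-0.9063) + b·(0.4226) = 0.14369.
Apparent dip = arctan|0.14369| = 8.2° (true dip is 28.3°, so apparent ≤ true as expected).

8.2°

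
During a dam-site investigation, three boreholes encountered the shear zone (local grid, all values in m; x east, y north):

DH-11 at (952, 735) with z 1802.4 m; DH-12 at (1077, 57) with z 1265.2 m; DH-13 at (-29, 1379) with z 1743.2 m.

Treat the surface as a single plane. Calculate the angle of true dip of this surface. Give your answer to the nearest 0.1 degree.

48.4°

Two edge vectors: DH-11→DH-12 = (125, -678, -537.2), DH-11→DH-13 = (-981, 644, -59.2).
Normal n = (DH-11→DH-12) × (DH-11→DH-13) = (386094.4, 534393.2, -584618).
So ∂z/∂x = −n_x/n_z = 0.66042 and ∂z/∂y = −n_y/n_z = 0.91409.
Gradient magnitude |∇z| = √(a² + b²) = √(0.43616 + 0.83556) = 1.12770.
True dip = arctan(1.12770) = 48.4°, dipping toward SW (azimuth ≈ 216°).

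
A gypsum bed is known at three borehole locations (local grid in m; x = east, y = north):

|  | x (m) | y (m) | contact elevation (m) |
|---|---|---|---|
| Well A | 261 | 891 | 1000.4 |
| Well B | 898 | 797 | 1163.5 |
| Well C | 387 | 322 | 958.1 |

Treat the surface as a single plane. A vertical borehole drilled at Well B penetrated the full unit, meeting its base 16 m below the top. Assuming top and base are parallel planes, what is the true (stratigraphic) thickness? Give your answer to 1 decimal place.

Let the plane be z = a·x + b·y + c.
Well B−Well A: 637a − 94b = 163.1;  Well C−Well A: 126a − 569b = −42.3.
Solving gives a = 0.27603, b = 0.13547.
|∇z| = √(a²+b²) = 0.30748, so dip δ = arctan(0.30748) = 17.09°.
True thickness = vertical thickness × cos δ = 16 × cos 17.09° = 15.3 m.

15.3 m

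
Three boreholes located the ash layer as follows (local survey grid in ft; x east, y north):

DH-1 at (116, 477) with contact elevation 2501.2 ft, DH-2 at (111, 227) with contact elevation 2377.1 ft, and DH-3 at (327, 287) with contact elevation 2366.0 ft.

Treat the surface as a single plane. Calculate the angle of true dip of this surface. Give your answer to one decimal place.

28.2°

Two edge vectors: DH-1→DH-2 = (-5, -250, -124.1), DH-1→DH-3 = (211, -190, -135.2).
Normal n = (DH-1→DH-2) × (DH-1→DH-3) = (10221, -26861.1, 53700).
So ∂z/∂x = −n_x/n_z = −0.19034 and ∂z/∂y = −n_y/n_z = 0.50021.
Gradient magnitude |∇z| = √(a² + b²) = √(0.03623 + 0.25021) = 0.53520.
True dip = arctan(0.53520) = 28.2°, dipping toward SSE (azimuth ≈ 159°).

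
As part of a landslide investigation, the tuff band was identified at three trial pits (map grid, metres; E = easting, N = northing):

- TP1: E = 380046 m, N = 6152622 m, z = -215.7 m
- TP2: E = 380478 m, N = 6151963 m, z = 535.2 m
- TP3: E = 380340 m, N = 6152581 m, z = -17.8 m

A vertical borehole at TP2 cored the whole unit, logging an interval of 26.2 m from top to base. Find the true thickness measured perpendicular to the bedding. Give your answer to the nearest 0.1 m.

19.0 m

Let the plane be z = a·E + b·N + c.
TP2−TP1: 432a − 659b = 750.9;  TP3−TP1: 294a − 41b = 197.9.
Solving gives a = 0.56597, b = −0.76844.
|∇z| = √(a²+b²) = 0.95437, so dip δ = arctan(0.95437) = 43.66°.
True thickness = vertical thickness × cos δ = 26.2 × cos 43.66° = 19.0 m.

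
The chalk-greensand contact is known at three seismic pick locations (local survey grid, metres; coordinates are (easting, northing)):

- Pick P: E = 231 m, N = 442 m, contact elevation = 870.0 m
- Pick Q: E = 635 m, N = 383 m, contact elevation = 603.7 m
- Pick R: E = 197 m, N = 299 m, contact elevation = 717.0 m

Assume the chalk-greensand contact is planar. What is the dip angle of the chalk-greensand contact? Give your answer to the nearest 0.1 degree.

52.0°

Two edge vectors: Pick P→Pick Q = (404, -59, -266.3), Pick P→Pick R = (-34, -143, -153).
Normal n = (Pick P→Pick Q) × (Pick P→Pick R) = (-29053.9, 70866.2, -59778).
So ∂z/∂E = −n_x/n_z = −0.48603 and ∂z/∂N = −n_y/n_z = 1.18549.
Gradient magnitude |∇z| = √(a² + b²) = √(0.23623 + 1.40539) = 1.28125.
True dip = arctan(1.28125) = 52.0°, dipping toward SSE (azimuth ≈ 158°).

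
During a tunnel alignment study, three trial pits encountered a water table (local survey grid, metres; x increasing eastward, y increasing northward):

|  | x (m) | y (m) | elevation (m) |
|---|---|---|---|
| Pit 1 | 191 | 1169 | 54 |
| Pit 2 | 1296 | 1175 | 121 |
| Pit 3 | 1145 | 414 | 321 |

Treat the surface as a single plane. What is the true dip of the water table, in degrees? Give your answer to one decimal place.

15.8°

Let the plane be z = a·x + b·y + c.
Pit 2−Pit 1: 1105a + 6b = 67;  Pit 3−Pit 1: 954a − 755b = 267.
Solving gives a = 0.06213, b = −0.27514.
Gradient magnitude |∇z| = √(a² + b²) = √(0.00386 + 0.07570) = 0.28207.
True dip = arctan(0.28207) = 15.8°, dipping toward NNW (azimuth ≈ 347°).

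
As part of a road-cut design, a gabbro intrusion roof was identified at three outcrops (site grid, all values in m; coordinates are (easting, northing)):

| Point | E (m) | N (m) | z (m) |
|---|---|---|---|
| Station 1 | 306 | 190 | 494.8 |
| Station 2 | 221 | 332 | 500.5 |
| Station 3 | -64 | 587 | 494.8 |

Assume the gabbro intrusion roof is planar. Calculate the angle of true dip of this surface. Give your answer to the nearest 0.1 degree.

9.3°

Two edge vectors: Station 1→Station 2 = (-85, 142, 5.7), Station 1→Station 3 = (-370, 397, 0).
Normal n = (Station 1→Station 2) × (Station 1→Station 3) = (-2262.9, -2109, 18795).
So ∂z/∂E = −n_x/n_z = 0.12040 and ∂z/∂N = −n_y/n_z = 0.11221.
Gradient magnitude |∇z| = √(a² + b²) = √(0.01450 + 0.01259) = 0.16458.
True dip = arctan(0.16458) = 9.3°, dipping toward SW (azimuth ≈ 227°).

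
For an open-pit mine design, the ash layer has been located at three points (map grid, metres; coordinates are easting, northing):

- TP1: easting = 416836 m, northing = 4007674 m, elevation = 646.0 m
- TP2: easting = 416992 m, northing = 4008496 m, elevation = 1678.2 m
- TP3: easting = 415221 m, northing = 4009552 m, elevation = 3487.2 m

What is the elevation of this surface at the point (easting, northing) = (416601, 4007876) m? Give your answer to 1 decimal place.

Two edge vectors: TP1→TP2 = (156, 822, 1032.2), TP1→TP3 = (-1615, 1878, 2841.2).
Normal n = (TP1→TP2) × (TP1→TP3) = (396994.8, -2110230.2, 1620498).
So ∂z/∂easting = −n_x/n_z = −0.244983209 and ∂z/∂northing = −n_y/n_z = 1.302210925.
Intercept c from TP1: 646 + 102117.82 − 5218836.87 = −5116073.05.
At (416601, 4007876): z = −102060.2 + 5219099.9 − 5116073.05 = 966.6 m.

966.6 m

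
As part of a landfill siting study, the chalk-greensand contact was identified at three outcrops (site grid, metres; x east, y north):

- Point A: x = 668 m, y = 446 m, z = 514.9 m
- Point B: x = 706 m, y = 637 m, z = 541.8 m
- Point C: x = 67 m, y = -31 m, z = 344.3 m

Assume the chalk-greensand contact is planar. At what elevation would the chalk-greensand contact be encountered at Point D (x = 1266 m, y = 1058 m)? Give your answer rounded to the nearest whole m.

Let the plane be z = a·x + b·y + c.
Point B−Point A: 38a + 191b = 26.9;  Point C−Point A: −601a − 477b = −170.6.
Solving gives a = 0.20435, b = 0.10018.
Then c = 514.9 − a·668 − b·446 = 333.71.
At (1266, 1058): z = 258.7 + 106.0 + 333.71 = 698.4 m.

698 m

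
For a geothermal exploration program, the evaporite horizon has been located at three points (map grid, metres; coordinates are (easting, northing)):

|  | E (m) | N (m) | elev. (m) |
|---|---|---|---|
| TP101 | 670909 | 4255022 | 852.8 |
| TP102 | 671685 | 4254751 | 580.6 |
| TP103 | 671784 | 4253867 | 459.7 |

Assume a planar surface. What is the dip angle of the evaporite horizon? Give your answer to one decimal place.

18.3°

Two edge vectors: TP101→TP102 = (776, -271, -272.2), TP101→TP103 = (875, -1155, -393.1).
Normal n = (TP101→TP102) × (TP101→TP103) = (-207860.9, 66870.6, -659155).
So ∂z/∂E = −n_x/n_z = −0.31534 and ∂z/∂N = −n_y/n_z = 0.10145.
Gradient magnitude |∇z| = √(a² + b²) = √(0.09944 + 0.01029) = 0.33126.
True dip = arctan(0.33126) = 18.3°, dipping toward ESE (azimuth ≈ 108°).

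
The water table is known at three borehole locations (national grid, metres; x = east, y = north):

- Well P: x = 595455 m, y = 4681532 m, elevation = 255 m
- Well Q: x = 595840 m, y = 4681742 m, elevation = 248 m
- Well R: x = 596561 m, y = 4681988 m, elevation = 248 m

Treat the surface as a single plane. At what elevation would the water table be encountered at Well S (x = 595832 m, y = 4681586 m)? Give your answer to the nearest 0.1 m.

261.6 m

Two edge vectors: Well P→Well Q = (385, 210, -7), Well P→Well R = (1106, 456, -7).
Normal n = (Well P→Well Q) × (Well P→Well R) = (1722, -5047, -56700).
So ∂z/∂x = −n_x/n_z = 0.030370370 and ∂z/∂y = −n_y/n_z = −0.089012346.
Intercept c from Well P: 255 − 18084.19 + 416714.14 = 398884.96.
At (595832, 4681586): z = 18095.6 − 416719.0 + 398884.96 = 261.6 m.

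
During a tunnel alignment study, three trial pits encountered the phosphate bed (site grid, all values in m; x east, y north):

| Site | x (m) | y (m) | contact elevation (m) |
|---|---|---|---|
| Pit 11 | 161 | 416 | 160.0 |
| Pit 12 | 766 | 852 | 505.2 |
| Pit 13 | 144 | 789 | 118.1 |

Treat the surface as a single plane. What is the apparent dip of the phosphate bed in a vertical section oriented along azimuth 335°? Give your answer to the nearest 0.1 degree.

Let the plane be z = a·x + b·y + c.
Pit 12−Pit 11: 605a + 436b = 345.2;  Pit 13−Pit 11: −17a + 373b = −41.9.
Solving gives a = 0.63081, b = −0.08358.
Unit vector along 335° is (sin 335°, cos 335°) = (-0.4226, 0.9063).
Slope in that direction = a·(-0.4226) + b·(0.9063) = −0.34234.
Apparent dip = arctan|0.34234| = 18.9° (true dip is 32.5°, so apparent ≤ true as expected).

18.9°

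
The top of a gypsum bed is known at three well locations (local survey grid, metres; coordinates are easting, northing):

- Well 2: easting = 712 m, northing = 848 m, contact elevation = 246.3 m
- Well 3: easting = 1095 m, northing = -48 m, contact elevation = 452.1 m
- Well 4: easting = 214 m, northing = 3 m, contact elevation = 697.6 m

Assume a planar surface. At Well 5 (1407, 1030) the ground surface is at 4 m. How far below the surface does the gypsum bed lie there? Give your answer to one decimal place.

30.9 m

Let the plane be z = a·easting + b·northing + c.
Well 3−Well 2: 383a − 896b = 205.8;  Well 4−Well 2: −498a − 845b = 451.3.
Solving gives a = −0.299365, b = −0.357653.
Then c = 246.3 − a·712 − b·848 = 762.74.
At (1407, 1030): z_contact = −421.21 − 368.38 + 762.74 = -26.85 m.
Depth below ground = 4 − (-26.85) = 30.9 m.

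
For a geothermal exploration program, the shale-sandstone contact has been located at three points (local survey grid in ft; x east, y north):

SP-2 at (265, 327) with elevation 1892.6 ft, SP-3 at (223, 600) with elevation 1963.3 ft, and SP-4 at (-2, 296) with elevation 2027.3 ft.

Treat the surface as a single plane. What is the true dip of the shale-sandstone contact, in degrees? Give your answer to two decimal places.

Two edge vectors: SP-2→SP-3 = (-42, 273, 70.7), SP-2→SP-4 = (-267, -31, 134.7).
Normal n = (SP-2→SP-3) × (SP-2→SP-4) = (38964.8, -13219.5, 74193).
So ∂z/∂x = −n_x/n_z = −0.52518 and ∂z/∂y = −n_y/n_z = 0.17818.
Gradient magnitude |∇z| = √(a² + b²) = √(0.27582 + 0.03175) = 0.55458.
True dip = arctan(0.55458) = 29.01°, dipping toward ESE (azimuth ≈ 109°).

29.01°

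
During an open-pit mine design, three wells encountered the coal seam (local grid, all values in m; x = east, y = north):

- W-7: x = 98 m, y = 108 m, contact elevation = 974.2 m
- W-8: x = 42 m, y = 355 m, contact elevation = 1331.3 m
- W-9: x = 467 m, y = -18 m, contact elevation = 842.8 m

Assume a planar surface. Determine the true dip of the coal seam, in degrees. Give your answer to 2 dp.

56.08°

Two edge vectors: W-7→W-8 = (-56, 247, 357.1), W-7→W-9 = (369, -126, -131.4).
Normal n = (W-7→W-8) × (W-7→W-9) = (12538.8, 124411.5, -84087).
So ∂z/∂x = −n_x/n_z = 0.14912 and ∂z/∂y = −n_y/n_z = 1.47956.
Gradient magnitude |∇z| = √(a² + b²) = √(0.02224 + 2.18909) = 1.48705.
True dip = arctan(1.48705) = 56.08°, dipping toward S (azimuth ≈ 186°).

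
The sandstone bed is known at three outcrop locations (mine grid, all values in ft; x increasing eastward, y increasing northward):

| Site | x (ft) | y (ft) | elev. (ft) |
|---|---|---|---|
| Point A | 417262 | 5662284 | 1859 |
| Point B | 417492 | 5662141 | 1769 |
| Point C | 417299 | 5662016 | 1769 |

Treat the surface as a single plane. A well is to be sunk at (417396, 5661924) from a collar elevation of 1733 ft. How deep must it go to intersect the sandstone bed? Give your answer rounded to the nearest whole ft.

12 ft

Let the plane be z = a·x + b·y + c.
Point B−Point A: 230a − 143b = −90;  Point C−Point A: 37a − 268b = −90.
Solving gives a = −0.19964862, b = 0.30825747.
Then c = 1859 − a·417262 − b·5662284 = −1660276.54.
At (417396, 5661924): z_contact = −83332.5 + 1745330.3 − 1660276.54 = 1721.3 ft.
Depth below ground = 1733 − 1721.3 = 12 ft.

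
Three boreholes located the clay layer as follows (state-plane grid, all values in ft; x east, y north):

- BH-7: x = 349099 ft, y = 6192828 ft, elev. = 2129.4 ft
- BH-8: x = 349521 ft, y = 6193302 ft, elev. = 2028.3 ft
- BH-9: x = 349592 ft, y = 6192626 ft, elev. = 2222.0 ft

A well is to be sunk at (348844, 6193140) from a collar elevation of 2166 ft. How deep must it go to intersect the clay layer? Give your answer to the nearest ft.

142 ft

Two edge vectors: BH-7→BH-8 = (422, 474, -101.1), BH-7→BH-9 = (493, -202, 92.6).
Normal n = (BH-7→BH-8) × (BH-7→BH-9) = (23470.2, -88919.5, -318926).
So ∂z/∂x = −n_x/n_z = 0.07359137 and ∂z/∂y = −n_y/n_z = −0.27880919.
Intercept c from BH-7: 2129.4 − 25690.67 + 1726617.36 = 1703056.09.
At (348844, 6193140): z_contact = 25671.9 − 1726704.4 + 1703056.09 = 2023.6 ft.
Depth below ground = 2166 − 2023.6 = 142 ft.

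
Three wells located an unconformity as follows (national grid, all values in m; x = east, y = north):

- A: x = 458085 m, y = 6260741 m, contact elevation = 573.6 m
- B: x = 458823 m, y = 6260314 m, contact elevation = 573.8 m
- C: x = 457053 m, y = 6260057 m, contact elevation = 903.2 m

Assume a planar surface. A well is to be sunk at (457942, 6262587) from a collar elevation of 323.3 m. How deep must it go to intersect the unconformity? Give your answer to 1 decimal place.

Two edge vectors: A→B = (738, -427, 0.2), A→C = (-1032, -684, 329.6).
Normal n = (A→B) × (A→C) = (-140602.4, -243451.2, -945456).
So ∂z/∂x = −n_x/n_z = −0.148713848 and ∂z/∂y = −n_y/n_z = −0.257496065.
Intercept c from A: 573.6 + 68123.58 + 1612116.17 = 1680813.36.
At (457942, 6262587): z_contact = −68102.32 − 1612591.51 + 1680813.36 = 119.53 m.
Depth below ground = 323.3 − 119.53 = 203.8 m.

203.8 m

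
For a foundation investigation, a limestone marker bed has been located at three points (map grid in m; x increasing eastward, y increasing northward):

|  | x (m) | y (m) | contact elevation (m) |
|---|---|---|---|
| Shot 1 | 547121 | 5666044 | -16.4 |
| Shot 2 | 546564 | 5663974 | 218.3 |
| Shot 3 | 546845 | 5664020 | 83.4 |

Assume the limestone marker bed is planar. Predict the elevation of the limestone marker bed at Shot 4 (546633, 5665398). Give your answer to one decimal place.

Let the plane be z = a·x + b·y + c.
Shot 2−Shot 1: −557a − 2070b = 234.7;  Shot 3−Shot 1: −276a − 2024b = 99.8.
Solving gives a = −0.482776307, b = 0.016524832.
Then c = -16.4 − a·547121 − b·5666044 = 170490.23.
At (546633, 5665398): z = −263901.5 + 93619.8 + 170490.23 = 208.5 m.

208.5 m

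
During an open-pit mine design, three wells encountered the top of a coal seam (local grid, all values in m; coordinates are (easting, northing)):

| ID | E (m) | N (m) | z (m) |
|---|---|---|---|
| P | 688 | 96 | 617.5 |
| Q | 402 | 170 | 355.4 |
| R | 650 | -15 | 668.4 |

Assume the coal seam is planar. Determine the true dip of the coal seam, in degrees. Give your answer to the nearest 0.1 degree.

Let the plane be z = a·E + b·N + c.
Q−P: −286a + 74b = −262.1;  R−P: −38a − 111b = 50.9.
Solving gives a = 0.73287, b = −0.70945.
Gradient magnitude |∇z| = √(a² + b²) = √(0.53710 + 0.50332) = 1.02001.
True dip = arctan(1.02001) = 45.6°, dipping toward NW (azimuth ≈ 314°).

45.6°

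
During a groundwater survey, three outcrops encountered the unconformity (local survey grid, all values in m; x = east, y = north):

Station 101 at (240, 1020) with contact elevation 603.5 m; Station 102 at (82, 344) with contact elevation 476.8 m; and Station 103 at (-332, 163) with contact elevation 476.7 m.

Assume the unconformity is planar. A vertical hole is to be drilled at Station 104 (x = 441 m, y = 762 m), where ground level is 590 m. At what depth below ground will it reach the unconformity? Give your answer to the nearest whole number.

Let the plane be z = a·x + b·y + c.
Station 102−Station 101: −158a − 676b = −126.7;  Station 103−Station 101: −572a − 857b = −126.8.
Solving gives a = −0.09100, b = 0.20870.
Then c = 603.5 − a·240 − b·1020 = 412.47.
At (441, 762): z_contact = −40.1 + 159.0 + 412.47 = 531.4 m.
Depth below ground = 590 − 531.4 = 59 m.

59 m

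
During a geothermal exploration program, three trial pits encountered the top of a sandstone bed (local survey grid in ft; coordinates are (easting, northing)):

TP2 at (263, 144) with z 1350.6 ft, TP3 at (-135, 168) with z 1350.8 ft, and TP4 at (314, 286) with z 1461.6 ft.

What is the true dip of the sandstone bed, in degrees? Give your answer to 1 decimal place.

37.5°

Two edge vectors: TP2→TP3 = (-398, 24, 0.2), TP2→TP4 = (51, 142, 111).
Normal n = (TP2→TP3) × (TP2→TP4) = (2635.6, 44188.2, -57740).
So ∂z/∂E = −n_x/n_z = 0.04565 and ∂z/∂N = −n_y/n_z = 0.76530.
Gradient magnitude |∇z| = √(a² + b²) = √(0.00208 + 0.58568) = 0.76666.
True dip = arctan(0.76666) = 37.5°, dipping toward S (azimuth ≈ 183°).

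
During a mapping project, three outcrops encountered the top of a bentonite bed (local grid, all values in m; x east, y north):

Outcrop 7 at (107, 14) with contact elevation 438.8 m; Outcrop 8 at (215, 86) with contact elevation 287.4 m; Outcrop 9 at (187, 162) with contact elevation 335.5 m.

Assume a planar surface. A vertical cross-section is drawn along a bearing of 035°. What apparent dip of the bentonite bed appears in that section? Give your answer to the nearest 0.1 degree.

Let the plane be z = a·x + b·y + c.
Outcrop 8−Outcrop 7: 108a + 72b = −151.4;  Outcrop 9−Outcrop 7: 80a + 148b = −103.3.
Solving gives a = −1.46416, b = 0.09347.
Unit vector along 035° is (sin 35°, cos 35°) = (0.5736, 0.8192).
Slope in that direction = a·(0.5736) + b·(0.8192) = −0.76325.
Apparent dip = arctan|0.76325| = 37.4° (true dip is 55.7°, so apparent ≤ true as expected).

37.4°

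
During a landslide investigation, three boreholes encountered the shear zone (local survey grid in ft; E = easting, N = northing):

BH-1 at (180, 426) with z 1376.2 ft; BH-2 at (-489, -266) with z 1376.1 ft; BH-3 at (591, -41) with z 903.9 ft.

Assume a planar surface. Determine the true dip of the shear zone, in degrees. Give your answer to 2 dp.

37.30°

Two edge vectors: BH-1→BH-2 = (-669, -692, -0.1), BH-1→BH-3 = (411, -467, -472.3).
Normal n = (BH-1→BH-2) × (BH-1→BH-3) = (326784.9, -316009.8, 596835).
So ∂z/∂E = −n_x/n_z = −0.54753 and ∂z/∂N = −n_y/n_z = 0.52948.
Gradient magnitude |∇z| = √(a² + b²) = √(0.29979 + 0.28034) = 0.76167.
True dip = arctan(0.76167) = 37.30°, dipping toward SE (azimuth ≈ 134°).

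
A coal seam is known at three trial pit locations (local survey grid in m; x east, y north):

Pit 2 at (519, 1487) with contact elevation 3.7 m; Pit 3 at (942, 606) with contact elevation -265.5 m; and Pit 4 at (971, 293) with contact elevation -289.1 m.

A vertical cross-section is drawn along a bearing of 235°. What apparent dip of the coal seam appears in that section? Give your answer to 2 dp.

25.40°

Let the plane be z = a·x + b·y + c.
Pit 3−Pit 2: 423a − 881b = −269.2;  Pit 4−Pit 2: 452a − 1194b = −292.8.
Solving gives a = −0.59399, b = 0.02036.
Unit vector along 235° is (sin 235°, cos 235°) = (-0.8192, -0.5736).
Slope in that direction = a·(-0.8192) + b·(-0.5736) = 0.47489.
Apparent dip = arctan|0.47489| = 25.40° (true dip is 30.7°, so apparent ≤ true as expected).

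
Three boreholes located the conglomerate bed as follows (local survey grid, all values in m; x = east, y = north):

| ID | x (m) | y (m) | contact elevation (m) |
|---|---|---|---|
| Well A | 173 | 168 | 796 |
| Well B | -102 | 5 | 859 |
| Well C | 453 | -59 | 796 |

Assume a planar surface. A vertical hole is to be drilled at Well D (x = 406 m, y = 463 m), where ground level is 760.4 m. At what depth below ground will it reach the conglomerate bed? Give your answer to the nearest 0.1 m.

Let the plane be z = a·x + b·y + c.
Well B−Well A: −275a − 163b = 63;  Well C−Well A: 280a − 227b = 0.
Solving gives a = −0.13234, b = −0.16324.
Then c = 796 − a·173 − b·168 = 846.32.
At (406, 463): z_contact = −53.73 − 75.58 + 846.32 = 717.01 m.
Depth below ground = 760.4 − 717.01 = 43.4 m.

43.4 m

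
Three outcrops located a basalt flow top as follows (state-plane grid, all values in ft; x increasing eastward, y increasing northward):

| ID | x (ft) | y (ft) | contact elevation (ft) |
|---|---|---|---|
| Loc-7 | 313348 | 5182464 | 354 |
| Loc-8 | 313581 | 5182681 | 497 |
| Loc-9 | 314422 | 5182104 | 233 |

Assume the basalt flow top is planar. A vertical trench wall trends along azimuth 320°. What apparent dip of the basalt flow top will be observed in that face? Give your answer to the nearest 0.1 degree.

21.2°

Let the plane be z = a·x + b·y + c.
Loc-8−Loc-7: 233a + 217b = 143;  Loc-9−Loc-7: 1074a − 360b = −121.
Solving gives a = 0.07958, b = 0.57353.
Unit vector along 320° is (sin 320°, cos 320°) = (-0.6428, 0.7660).
Slope in that direction = a·(-0.6428) + b·(0.7660) = 0.38820.
Apparent dip = arctan|0.38820| = 21.2° (true dip is 30.1°, so apparent ≤ true as expected).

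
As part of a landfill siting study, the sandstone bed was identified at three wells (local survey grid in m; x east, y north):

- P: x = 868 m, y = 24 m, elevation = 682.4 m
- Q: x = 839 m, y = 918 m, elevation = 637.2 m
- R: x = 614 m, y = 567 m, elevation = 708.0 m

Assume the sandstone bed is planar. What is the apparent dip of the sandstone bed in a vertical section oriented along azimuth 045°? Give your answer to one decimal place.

Let the plane be z = a·x + b·y + c.
Q−P: −29a + 894b = −45.2;  R−P: −254a + 543b = 25.6.
Solving gives a = −0.22444, b = −0.05784.
Unit vector along 045° is (sin 45°, cos 45°) = (0.7071, 0.7071).
Slope in that direction = a·(0.7071) + b·(0.7071) = −0.19960.
Apparent dip = arctan|0.19960| = 11.3° (true dip is 13.0°, so apparent ≤ true as expected).

11.3°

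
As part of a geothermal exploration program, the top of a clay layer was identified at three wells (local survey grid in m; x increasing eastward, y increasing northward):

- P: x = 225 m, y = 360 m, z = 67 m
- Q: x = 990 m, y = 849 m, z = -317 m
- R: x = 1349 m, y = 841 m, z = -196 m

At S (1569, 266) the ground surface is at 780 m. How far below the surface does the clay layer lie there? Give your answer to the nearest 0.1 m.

Two edge vectors: P→Q = (765, 489, -384), P→R = (1124, 481, -263).
Normal n = (P→Q) × (P→R) = (56097, -230421, -181671).
So ∂z/∂x = −n_x/n_z = 0.308783 and ∂z/∂y = −n_y/n_z = −1.268342.
Intercept c from P: 67 − 69.48 + 456.60 = 454.13.
At (1569, 266): z_contact = 484.48 − 337.38 + 454.13 = 601.23 m.
Depth below ground = 780 − 601.23 = 178.8 m.

178.8 m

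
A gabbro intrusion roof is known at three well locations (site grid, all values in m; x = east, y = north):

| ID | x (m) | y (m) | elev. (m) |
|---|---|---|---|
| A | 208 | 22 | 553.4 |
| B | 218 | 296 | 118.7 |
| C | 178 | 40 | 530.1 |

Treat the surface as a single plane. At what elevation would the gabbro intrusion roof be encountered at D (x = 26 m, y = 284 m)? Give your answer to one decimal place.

170.6 m

Let the plane be z = a·x + b·y + c.
B−A: 10a + 274b = −434.7;  C−A: −30a + 18b = −23.3.
Solving gives a = −0.17148, b = −1.58024.
Then c = 553.4 − a·208 − b·22 = 623.83.
At (26, 284): z = −4.5 − 448.8 + 623.83 = 170.6 m.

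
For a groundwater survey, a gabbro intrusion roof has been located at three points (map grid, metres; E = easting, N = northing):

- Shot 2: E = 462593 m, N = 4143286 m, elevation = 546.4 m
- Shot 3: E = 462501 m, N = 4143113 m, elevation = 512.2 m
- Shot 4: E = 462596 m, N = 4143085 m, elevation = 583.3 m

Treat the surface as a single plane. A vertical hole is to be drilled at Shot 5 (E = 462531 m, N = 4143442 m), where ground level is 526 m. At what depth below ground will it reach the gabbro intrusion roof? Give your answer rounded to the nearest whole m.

50 m

Let the plane be z = a·E + b·N + c.
Shot 3−Shot 2: −92a − 173b = −34.2;  Shot 4−Shot 2: 3a − 201b = 36.9.
Solving gives a = 0.69738046, b = −0.17317343.
Then c = 546.4 − a·462593 − b·4143286 = 395450.11.
At (462531, 4143442): z_contact = 322560.1 − 717534.0 + 395450.11 = 476.1 m.
Depth below ground = 526 − 476.1 = 50 m.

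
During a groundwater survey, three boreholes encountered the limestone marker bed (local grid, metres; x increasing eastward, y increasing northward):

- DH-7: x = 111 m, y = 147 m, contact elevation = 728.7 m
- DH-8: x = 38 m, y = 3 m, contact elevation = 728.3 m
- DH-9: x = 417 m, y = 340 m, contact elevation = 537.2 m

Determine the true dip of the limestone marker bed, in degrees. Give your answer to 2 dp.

Let the plane be z = a·x + b·y + c.
DH-8−DH-7: −73a − 144b = −0.4;  DH-9−DH-7: 306a + 193b = −191.5.
Solving gives a = −0.92254, b = 0.47046.
Gradient magnitude |∇z| = √(a² + b²) = √(0.85108 + 0.22133) = 1.03557.
True dip = arctan(1.03557) = 46.00°, dipping toward ESE (azimuth ≈ 117°).

46.00°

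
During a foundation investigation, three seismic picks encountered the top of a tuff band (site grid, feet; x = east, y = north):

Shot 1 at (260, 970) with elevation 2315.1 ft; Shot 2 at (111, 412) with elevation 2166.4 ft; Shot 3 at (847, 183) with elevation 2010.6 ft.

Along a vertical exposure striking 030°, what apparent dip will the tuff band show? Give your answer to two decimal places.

11.25°

Let the plane be z = a·x + b·y + c.
Shot 2−Shot 1: −149a − 558b = −148.7;  Shot 3−Shot 1: 587a − 787b = −304.5.
Solving gives a = −0.11889, b = 0.29823.
Unit vector along 030° is (sin 30°, cos 30°) = (0.5000, 0.8660).
Slope in that direction = a·(0.5000) + b·(0.8660) = 0.19883.
Apparent dip = arctan|0.19883| = 11.25° (true dip is 17.8°, so apparent ≤ true as expected).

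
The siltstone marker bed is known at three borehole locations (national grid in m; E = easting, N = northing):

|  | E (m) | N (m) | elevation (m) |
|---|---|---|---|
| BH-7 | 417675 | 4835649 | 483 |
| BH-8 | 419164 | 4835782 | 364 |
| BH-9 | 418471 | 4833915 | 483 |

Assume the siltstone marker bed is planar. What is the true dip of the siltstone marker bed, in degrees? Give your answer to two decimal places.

4.83°

Let the plane be z = a·E + b·N + c.
BH-8−BH-7: 1489a + 133b = −119;  BH-9−BH-7: 796a − 1734b = 0.
Solving gives a = −0.07677, b = −0.03524.
Gradient magnitude |∇z| = √(a² + b²) = √(0.00589 + 0.00124) = 0.08447.
True dip = arctan(0.08447) = 4.83°, dipping toward ENE (azimuth ≈ 065°).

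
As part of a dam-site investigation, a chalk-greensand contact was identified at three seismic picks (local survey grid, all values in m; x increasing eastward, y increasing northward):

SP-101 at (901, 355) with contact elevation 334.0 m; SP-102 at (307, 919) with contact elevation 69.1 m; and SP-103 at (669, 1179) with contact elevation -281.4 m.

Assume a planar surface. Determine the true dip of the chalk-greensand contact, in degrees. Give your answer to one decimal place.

Two edge vectors: SP-101→SP-102 = (-594, 564, -264.9), SP-101→SP-103 = (-232, 824, -615.4).
Normal n = (SP-101→SP-102) × (SP-101→SP-103) = (-128808, -304090.8, -358608).
So ∂z/∂x = −n_x/n_z = −0.35919 and ∂z/∂y = −n_y/n_z = −0.84798.
Gradient magnitude |∇z| = √(a² + b²) = √(0.12902 + 0.71906) = 0.92091.
True dip = arctan(0.92091) = 42.6°, dipping toward NNE (azimuth ≈ 023°).

42.6°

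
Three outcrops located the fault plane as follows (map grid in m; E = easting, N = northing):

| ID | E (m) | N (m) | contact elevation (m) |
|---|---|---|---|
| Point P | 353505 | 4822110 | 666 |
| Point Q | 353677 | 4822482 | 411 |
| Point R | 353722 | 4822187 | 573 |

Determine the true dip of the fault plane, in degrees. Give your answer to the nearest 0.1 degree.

Two edge vectors: Point P→Point Q = (172, 372, -255), Point P→Point R = (217, 77, -93).
Normal n = (Point P→Point Q) × (Point P→Point R) = (-14961, -39339, -67480).
So ∂z/∂E = −n_x/n_z = −0.22171 and ∂z/∂N = −n_y/n_z = −0.58297.
Gradient magnitude |∇z| = √(a² + b²) = √(0.04916 + 0.33986) = 0.62371.
True dip = arctan(0.62371) = 32.0°, dipping toward NNE (azimuth ≈ 021°).

32.0°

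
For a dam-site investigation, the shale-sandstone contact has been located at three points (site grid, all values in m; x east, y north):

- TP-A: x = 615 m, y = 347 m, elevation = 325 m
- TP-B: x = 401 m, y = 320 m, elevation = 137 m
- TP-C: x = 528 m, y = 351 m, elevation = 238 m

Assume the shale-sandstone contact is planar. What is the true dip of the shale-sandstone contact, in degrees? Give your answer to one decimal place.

Let the plane be z = a·x + b·y + c.
TP-B−TP-A: −214a − 27b = −188;  TP-C−TP-A: −87a + 4b = −87.
Solving gives a = 0.96755, b = −0.70577.
Gradient magnitude |∇z| = √(a² + b²) = √(0.93615 + 0.49811) = 1.19761.
True dip = arctan(1.19761) = 50.1°, dipping toward NW (azimuth ≈ 306°).

50.1°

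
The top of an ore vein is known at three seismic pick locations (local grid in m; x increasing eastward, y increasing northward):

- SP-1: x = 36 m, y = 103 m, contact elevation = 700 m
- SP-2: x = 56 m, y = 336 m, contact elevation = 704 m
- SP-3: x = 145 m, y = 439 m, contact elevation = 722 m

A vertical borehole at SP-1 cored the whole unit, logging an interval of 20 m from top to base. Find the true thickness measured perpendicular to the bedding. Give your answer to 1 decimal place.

Let the plane be z = a·x + b·y + c.
SP-2−SP-1: 20a + 233b = 4;  SP-3−SP-1: 109a + 336b = 22.
Solving gives a = 0.20250, b = −0.00021.
|∇z| = √(a²+b²) = 0.20250, so dip δ = arctan(0.20250) = 11.45°.
True thickness = vertical thickness × cos δ = 20 × cos 11.45° = 19.6 m.

19.6 m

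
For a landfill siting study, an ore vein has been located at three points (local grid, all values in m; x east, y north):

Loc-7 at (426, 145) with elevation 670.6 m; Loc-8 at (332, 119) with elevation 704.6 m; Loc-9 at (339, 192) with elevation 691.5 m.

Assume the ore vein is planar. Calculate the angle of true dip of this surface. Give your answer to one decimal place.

Two edge vectors: Loc-7→Loc-8 = (-94, -26, 34), Loc-7→Loc-9 = (-87, 47, 20.9).
Normal n = (Loc-7→Loc-8) × (Loc-7→Loc-9) = (-2141.4, -993.4, -6680).
So ∂z/∂x = −n_x/n_z = −0.32057 and ∂z/∂y = −n_y/n_z = −0.14871.
Gradient magnitude |∇z| = √(a² + b²) = √(0.10276 + 0.02212) = 0.35338.
True dip = arctan(0.35338) = 19.5°, dipping toward ENE (azimuth ≈ 065°).

19.5°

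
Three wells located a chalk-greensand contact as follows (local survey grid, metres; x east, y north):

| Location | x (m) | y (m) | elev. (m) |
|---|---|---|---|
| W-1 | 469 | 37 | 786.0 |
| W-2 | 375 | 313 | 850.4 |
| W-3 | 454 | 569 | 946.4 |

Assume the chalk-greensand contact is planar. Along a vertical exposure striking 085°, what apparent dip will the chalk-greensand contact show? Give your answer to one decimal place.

Two edge vectors: W-1→W-2 = (-94, 276, 64.4), W-1→W-3 = (-15, 532, 160.4).
Normal n = (W-1→W-2) × (W-1→W-3) = (10009.6, 14111.6, -45868).
So ∂z/∂x = −n_x/n_z = 0.21823 and ∂z/∂y = −n_y/n_z = 0.30766.
Unit vector along 085° is (sin 85°, cos 85°) = (0.9962, 0.0872).
Slope in that direction = a·(0.9962) + b·(0.0872) = 0.24421.
Apparent dip = arctan|0.24421| = 13.7° (true dip is 20.7°, so apparent ≤ true as expected).

13.7°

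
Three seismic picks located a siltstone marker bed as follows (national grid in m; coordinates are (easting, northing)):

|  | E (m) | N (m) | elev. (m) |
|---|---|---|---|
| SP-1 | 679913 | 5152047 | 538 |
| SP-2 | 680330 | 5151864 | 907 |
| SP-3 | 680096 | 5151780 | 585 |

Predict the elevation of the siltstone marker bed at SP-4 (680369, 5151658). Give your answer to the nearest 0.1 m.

Let the plane be z = a·E + b·N + c.
SP-2−SP-1: 417a − 183b = 369;  SP-3−SP-1: 183a − 267b = 47.
Solving gives a = 1.155067437, b = 0.615645472.
Then c = 538 − a·679913 − b·5152047 = −3956641.77.
At (680369, 5151658): z = 785872.1 + 3171594.9 − 3956641.77 = 825.2 m.

825.2 m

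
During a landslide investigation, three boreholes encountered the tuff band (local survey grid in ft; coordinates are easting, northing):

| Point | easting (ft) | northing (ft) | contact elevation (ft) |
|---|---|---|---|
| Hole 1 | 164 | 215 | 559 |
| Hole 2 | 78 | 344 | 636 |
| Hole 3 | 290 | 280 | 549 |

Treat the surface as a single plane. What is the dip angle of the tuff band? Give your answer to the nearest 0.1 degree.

Two edge vectors: Hole 1→Hole 2 = (-86, 129, 77), Hole 1→Hole 3 = (126, 65, -10).
Normal n = (Hole 1→Hole 2) × (Hole 1→Hole 3) = (-6295, 8842, -21844).
So ∂z/∂easting = −n_x/n_z = −0.28818 and ∂z/∂northing = −n_y/n_z = 0.40478.
Gradient magnitude |∇z| = √(a² + b²) = √(0.08305 + 0.16385) = 0.49688.
True dip = arctan(0.49688) = 26.4°, dipping toward SE (azimuth ≈ 145°).

26.4°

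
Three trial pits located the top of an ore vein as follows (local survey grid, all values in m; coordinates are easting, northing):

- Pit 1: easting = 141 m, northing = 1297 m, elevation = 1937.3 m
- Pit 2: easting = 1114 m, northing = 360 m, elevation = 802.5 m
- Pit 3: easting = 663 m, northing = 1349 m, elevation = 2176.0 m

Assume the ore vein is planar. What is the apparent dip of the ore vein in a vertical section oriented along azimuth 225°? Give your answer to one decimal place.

Two edge vectors: Pit 1→Pit 2 = (973, -937, -1134.8), Pit 1→Pit 3 = (522, 52, 238.7).
Normal n = (Pit 1→Pit 2) × (Pit 1→Pit 3) = (-164652.3, -824620.7, 539710).
So ∂z/∂easting = −n_x/n_z = 0.30508 and ∂z/∂northing = −n_y/n_z = 1.52790.
Unit vector along 225° is (sin 225°, cos 225°) = (-0.7071, -0.7071).
Slope in that direction = a·(-0.7071) + b·(-0.7071) = −1.29611.
Apparent dip = arctan|1.29611| = 52.3° (true dip is 57.3°, so apparent ≤ true as expected).

52.3°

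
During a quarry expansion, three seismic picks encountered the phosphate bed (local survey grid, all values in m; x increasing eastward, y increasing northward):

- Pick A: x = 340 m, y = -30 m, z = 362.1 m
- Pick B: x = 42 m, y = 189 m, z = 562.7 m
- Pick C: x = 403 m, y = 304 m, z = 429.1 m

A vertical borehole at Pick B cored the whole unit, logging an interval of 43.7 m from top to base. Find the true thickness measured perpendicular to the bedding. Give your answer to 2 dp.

Two edge vectors: Pick A→Pick B = (-298, 219, 200.6), Pick A→Pick C = (63, 334, 67).
Normal n = (Pick A→Pick B) × (Pick A→Pick C) = (-52327.4, 32603.8, -113329).
So ∂z/∂x = −n_x/n_z = −0.46173 and ∂z/∂y = −n_y/n_z = 0.28769.
|∇z| = √(a²+b²) = 0.54402, so dip δ = arctan(0.54402) = 28.55°.
True thickness = vertical thickness × cos δ = 43.7 × cos 28.55° = 38.39 m.

38.39 m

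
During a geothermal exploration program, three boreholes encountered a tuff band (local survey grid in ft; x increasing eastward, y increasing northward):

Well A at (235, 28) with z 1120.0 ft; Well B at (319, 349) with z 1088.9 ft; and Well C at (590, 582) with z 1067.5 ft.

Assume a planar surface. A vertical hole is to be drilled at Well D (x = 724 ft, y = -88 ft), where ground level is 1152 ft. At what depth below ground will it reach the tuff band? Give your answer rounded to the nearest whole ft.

18 ft

Let the plane be z = a·x + b·y + c.
Well B−Well A: 84a + 321b = −31.1;  Well C−Well A: 355a + 554b = −52.5.
Solving gives a = 0.00559, b = −0.09835.
Then c = 1120 − a·235 − b·28 = 1121.44.
At (724, -88): z_contact = 4.0 + 8.7 + 1121.44 = 1134.1 ft.
Depth below ground = 1152 − 1134.1 = 18 ft.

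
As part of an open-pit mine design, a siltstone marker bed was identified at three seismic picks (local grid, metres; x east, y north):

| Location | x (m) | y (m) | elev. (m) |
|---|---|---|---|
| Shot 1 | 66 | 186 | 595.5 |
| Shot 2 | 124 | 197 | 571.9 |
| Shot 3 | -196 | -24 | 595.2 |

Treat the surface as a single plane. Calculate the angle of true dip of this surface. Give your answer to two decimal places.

40.50°

Two edge vectors: Shot 1→Shot 2 = (58, 11, -23.6), Shot 1→Shot 3 = (-262, -210, -0.3).
Normal n = (Shot 1→Shot 2) × (Shot 1→Shot 3) = (-4959.3, 6200.6, -9298).
So ∂z/∂x = −n_x/n_z = −0.53337 and ∂z/∂y = −n_y/n_z = 0.66687.
Gradient magnitude |∇z| = √(a² + b²) = √(0.28449 + 0.44472) = 0.85394.
True dip = arctan(0.85394) = 40.50°, dipping toward SE (azimuth ≈ 141°).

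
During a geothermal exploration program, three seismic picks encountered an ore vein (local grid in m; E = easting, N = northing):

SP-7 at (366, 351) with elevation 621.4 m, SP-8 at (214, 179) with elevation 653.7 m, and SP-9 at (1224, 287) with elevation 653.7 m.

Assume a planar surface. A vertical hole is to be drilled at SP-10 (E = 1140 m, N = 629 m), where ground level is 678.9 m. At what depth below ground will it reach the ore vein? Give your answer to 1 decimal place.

98.0 m

Let the plane be z = a·E + b·N + c.
SP-8−SP-7: −152a − 172b = 32.3;  SP-9−SP-7: 858a − 64b = 32.3.
Solving gives a = 0.022176, b = −0.207388.
Then c = 621.4 − a·366 − b·351 = 686.08.
At (1140, 629): z_contact = 25.28 − 130.45 + 686.08 = 580.91 m.
Depth below ground = 678.9 − 580.91 = 98.0 m.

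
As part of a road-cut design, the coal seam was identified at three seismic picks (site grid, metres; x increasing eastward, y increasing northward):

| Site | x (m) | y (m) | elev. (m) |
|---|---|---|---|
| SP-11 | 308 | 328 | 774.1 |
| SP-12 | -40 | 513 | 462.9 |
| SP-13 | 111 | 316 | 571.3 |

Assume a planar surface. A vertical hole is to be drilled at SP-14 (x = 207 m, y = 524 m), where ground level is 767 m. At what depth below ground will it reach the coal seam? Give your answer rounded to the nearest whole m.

51 m

Let the plane be z = a·x + b·y + c.
SP-12−SP-11: −348a + 185b = −311.2;  SP-13−SP-11: −197a − 12b = −202.8.
Solving gives a = 1.01554, b = 0.22816.
Then c = 774.1 − a·308 − b·328 = 386.48.
At (207, 524): z_contact = 210.2 + 119.6 + 386.48 = 716.2 m.
Depth below ground = 767 − 716.2 = 51 m.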